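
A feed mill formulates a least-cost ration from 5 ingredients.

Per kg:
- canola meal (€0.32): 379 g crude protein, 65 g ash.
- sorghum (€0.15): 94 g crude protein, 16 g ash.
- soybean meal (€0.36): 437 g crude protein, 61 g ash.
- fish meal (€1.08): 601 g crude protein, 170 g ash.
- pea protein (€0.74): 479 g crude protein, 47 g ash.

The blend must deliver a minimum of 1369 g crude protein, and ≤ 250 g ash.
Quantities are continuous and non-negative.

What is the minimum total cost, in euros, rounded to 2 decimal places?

€1.13

Treat it as an LP. Let x1 = kg of canola meal, x2 = kg of sorghum, x3 = kg of soybean meal, x4 = kg of fish meal, x5 = kg of pea protein.
Minimize 0.32x1 + 0.15x2 + 0.36x3 + 1.08x4 + 0.74x5 with:
  379x1 + 94x2 + 437x3 + 601x4 + 479x5 ≥ 1369   (crude protein)
  65x1 + 16x2 + 61x3 + 170x4 + 47x5 ≤ 250   (ash)
  x1, x2, x3, x4, x5 ≥ 0.
At the optimum only soybean meal is positive (canola meal, sorghum, fish meal, pea protein = 0). There the crude protein constraint is tight.
Optimal quantities: soybean meal = 3.133 kg.
Total cost: 0.36·3.133 = 1.1279.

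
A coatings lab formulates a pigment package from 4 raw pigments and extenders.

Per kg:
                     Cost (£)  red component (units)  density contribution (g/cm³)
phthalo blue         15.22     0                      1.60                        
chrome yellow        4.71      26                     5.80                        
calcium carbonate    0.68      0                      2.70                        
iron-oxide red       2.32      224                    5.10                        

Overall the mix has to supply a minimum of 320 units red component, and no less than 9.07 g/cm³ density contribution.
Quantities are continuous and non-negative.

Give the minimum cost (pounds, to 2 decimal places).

£3.76

This is a linear program. Let x1 = kg of phthalo blue, x2 = kg of chrome yellow, x3 = kg of calcium carbonate, x4 = kg of iron-oxide red.
Minimize 15.22x1 + 4.71x2 + 0.68x3 + 2.32x4 subject to:
  26x2 + 224x4 ≥ 320   (red component)
  1.6x1 + 5.8x2 + 2.7x3 + 5.1x4 ≥ 9.07   (density contribution)
  x1, x2, x3, x4 ≥ 0.
The optimal basis is {calcium carbonate, iron-oxide red}; phthalo blue, chrome yellow drop out. The red component and density contribution requirements are met with equality.
That vertex is x3 = 0.6608, x4 = 1.429.
Total cost: 0.68·0.6608 + 2.32·1.429 = 3.7646.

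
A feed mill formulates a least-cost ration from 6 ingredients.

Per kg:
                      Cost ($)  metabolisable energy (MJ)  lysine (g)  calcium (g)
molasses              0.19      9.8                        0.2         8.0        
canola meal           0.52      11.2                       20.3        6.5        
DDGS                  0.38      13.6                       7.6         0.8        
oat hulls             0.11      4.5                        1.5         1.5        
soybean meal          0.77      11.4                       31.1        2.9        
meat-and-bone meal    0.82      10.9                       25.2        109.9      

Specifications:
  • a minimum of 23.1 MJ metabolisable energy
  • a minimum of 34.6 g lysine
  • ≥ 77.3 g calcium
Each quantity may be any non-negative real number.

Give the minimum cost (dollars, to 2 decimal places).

Let x1 = kg of molasses, x2 = kg of canola meal, x3 = kg of DDGS, x4 = kg of oat hulls, x5 = kg of soybean meal, x6 = kg of meat-and-bone meal.
min 0.19x1 + 0.52x2 + 0.38x3 + 0.11x4 + 0.77x5 + 0.82x6 with:
  9.8x1 + 11.2x2 + 13.6x3 + 4.5x4 + 11.4x5 + 10.9x6 ≥ 23.1   (metabolisable energy)
  0.2x1 + 20.3x2 + 7.6x3 + 1.5x4 + 31.1x5 + 25.2x6 ≥ 34.6   (lysine)
  8x1 + 6.5x2 + 0.8x3 + 1.5x4 + 2.9x5 + 109.9x6 ≥ 77.3   (calcium)
  x1, x2, x3, x4, x5, x6 ≥ 0.
The optimal basis is {molasses, canola meal, meat-and-bone meal}; DDGS, oat hulls, soybean meal drop out. The metabolisable energy, lysine, calcium requirements are met with equality.
That vertex is x1 = 0.6009, x2 = 0.9494, x6 = 0.6035.
Objective = 0.19·0.6009 + 0.52·0.9494 + 0.82·0.6035 = 1.1027.

$1.10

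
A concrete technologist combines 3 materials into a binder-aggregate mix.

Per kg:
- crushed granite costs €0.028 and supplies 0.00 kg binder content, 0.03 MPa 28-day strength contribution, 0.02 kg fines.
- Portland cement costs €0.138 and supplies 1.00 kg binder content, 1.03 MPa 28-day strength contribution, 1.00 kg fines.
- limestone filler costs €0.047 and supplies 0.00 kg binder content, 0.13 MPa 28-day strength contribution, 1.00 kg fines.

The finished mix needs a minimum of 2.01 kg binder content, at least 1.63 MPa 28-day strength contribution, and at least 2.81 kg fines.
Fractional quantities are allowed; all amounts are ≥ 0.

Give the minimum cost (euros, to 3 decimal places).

€0.315

This is a linear program. Let x1 = kg of crushed granite, x2 = kg of Portland cement, x3 = kg of limestone filler.
Minimize 0.028x1 + 0.138x2 + 0.047x3 with:
  1x2 ≥ 2.01   (binder content)
  0.03x1 + 1.03x2 + 0.13x3 ≥ 1.63   (28-day strength contribution)
  0.02x1 + 1x2 + 1x3 ≥ 2.81   (fines)
  x1, x2, x3 ≥ 0.
The minimum-cost mix takes nothing from crushed granite — only Portland cement, limestone filler. The binder content and fines requirements are met with equality.
Optimal quantities: Portland cement = 2.01 kg, limestone filler = 0.8 kg.
Objective = 0.138·2.01 + 0.047·0.8 = 0.31498.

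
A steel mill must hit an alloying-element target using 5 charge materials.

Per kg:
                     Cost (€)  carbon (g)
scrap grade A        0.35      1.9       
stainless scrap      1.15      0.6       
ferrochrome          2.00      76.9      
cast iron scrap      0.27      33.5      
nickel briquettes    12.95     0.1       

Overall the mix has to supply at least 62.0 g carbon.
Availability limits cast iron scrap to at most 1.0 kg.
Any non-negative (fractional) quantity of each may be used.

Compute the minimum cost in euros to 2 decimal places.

Set it up as a linear program. Let x1 = kg of scrap grade A, x2 = kg of stainless scrap, x3 = kg of ferrochrome, x4 = kg of cast iron scrap, x5 = kg of nickel briquettes.
Minimise 0.35x1 + 1.15x2 + 2x3 + 0.27x4 + 12.95x5 with:
  1.9x1 + 0.6x2 + 76.9x3 + 33.5x4 + 0.1x5 ≥ 62   (carbon)
  x4 ≤ 1
  x1, x2, x3, x4, x5 ≥ 0.
The optimal basis is {ferrochrome, cast iron scrap}; scrap grade A, stainless scrap, nickel briquettes drop out. There the carbon and the cast iron scrap cap constraints are tight.
So ferrochrome = 0.3706 kg, cast iron scrap = 1 kg.
Objective = 2·0.3706 + 0.27·1 = 1.0112.

€1.01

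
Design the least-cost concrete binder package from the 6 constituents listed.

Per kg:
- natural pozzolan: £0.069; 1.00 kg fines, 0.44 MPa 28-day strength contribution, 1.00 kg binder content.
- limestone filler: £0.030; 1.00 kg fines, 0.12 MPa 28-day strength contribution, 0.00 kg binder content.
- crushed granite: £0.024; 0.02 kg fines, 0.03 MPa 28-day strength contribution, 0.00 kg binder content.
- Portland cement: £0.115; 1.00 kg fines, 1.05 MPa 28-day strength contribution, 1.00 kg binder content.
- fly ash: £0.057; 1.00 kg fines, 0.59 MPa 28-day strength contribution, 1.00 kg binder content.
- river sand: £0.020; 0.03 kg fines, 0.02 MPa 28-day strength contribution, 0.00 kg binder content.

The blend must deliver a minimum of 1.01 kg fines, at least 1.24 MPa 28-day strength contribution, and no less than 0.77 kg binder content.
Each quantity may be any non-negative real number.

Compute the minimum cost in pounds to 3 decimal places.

Set it up as a linear program. Let x1 = kg of natural pozzolan, x2 = kg of limestone filler, x3 = kg of crushed granite, x4 = kg of Portland cement, x5 = kg of fly ash, x6 = kg of river sand.
Minimise 0.069x1 + 0.03x2 + 0.024x3 + 0.115x4 + 0.057x5 + 0.02x6 subject to:
  1x1 + 1x2 + 0.02x3 + 1x4 + 1x5 + 0.03x6 ≥ 1.01   (fines)
  0.44x1 + 0.12x2 + 0.03x3 + 1.05x4 + 0.59x5 + 0.02x6 ≥ 1.24   (28-day strength contribution)
  1x1 + 1x4 + 1x5 ≥ 0.77   (binder content)
  x1, x2, x3, x4, x5, x6 ≥ 0.
The optimal basis is {fly ash}; natural pozzolan, limestone filler, crushed granite, Portland cement, river sand drop out. Binding constraint: 28-day strength contribution.
So fly ash = 2.102 kg.
Total cost: 0.057·2.102 = 0.11981.

£0.120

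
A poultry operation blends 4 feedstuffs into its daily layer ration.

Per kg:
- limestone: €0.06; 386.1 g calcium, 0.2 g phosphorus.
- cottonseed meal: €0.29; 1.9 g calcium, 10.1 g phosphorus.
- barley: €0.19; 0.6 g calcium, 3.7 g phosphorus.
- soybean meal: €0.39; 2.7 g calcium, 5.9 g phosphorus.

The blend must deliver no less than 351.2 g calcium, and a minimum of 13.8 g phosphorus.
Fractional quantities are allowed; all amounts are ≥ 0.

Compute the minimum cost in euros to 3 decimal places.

Treat it as an LP. Let x1 = kg of limestone, x2 = kg of cottonseed meal, x3 = kg of barley, x4 = kg of soybean meal.
min 0.06x1 + 0.29x2 + 0.19x3 + 0.39x4 subject to:
  386.1x1 + 1.9x2 + 0.6x3 + 2.7x4 ≥ 351.2   (calcium)
  0.2x1 + 10.1x2 + 3.7x3 + 5.9x4 ≥ 13.8   (phosphorus)
  x1, x2, x3, x4 ≥ 0.
The minimum-cost mix takes nothing from barley, soybean meal — only limestone, cottonseed meal. Binding constraints: calcium and phosphorus.
So limestone = 0.903 kg, cottonseed meal = 1.348 kg.
Cost = 0.06·0.903 + 0.29·1.348 = 0.44510.

€0.445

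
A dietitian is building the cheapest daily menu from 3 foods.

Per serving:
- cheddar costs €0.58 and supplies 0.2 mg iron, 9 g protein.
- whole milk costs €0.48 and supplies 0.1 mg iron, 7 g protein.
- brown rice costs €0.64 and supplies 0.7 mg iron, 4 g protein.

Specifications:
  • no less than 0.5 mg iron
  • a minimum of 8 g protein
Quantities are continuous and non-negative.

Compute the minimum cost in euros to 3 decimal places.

€0.717

This is a linear program. Let x1 = servings of cheddar, x2 = servings of whole milk, x3 = servings of brown rice.
Minimise 0.58x1 + 0.48x2 + 0.64x3 s.t.:
  0.2x1 + 0.1x2 + 0.7x3 ≥ 0.5   (iron)
  9x1 + 7x2 + 4x3 ≥ 8   (protein)
  x1, x2, x3 ≥ 0.
The cheapest feasible vertex uses only cheddar, brown rice; whole milk is not used. The iron and protein requirements are met with equality.
So cheddar = 0.6545 servings, brown rice = 0.5273 servings.
Total cost: 0.58·0.6545 + 0.64·0.5273 = 0.71708.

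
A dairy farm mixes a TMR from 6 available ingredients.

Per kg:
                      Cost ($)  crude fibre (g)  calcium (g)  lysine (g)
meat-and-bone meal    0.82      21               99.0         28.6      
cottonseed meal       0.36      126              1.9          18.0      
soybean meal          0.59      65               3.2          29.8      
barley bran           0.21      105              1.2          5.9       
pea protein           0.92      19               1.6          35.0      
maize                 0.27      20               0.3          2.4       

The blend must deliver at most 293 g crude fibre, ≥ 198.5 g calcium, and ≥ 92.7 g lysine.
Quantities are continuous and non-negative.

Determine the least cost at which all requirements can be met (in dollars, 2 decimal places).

Set it up as a linear program. Let x1 = kg of meat-and-bone meal, x2 = kg of cottonseed meal, x3 = kg of soybean meal, x4 = kg of barley bran, x5 = kg of pea protein, x6 = kg of maize.
Minimise 0.82x1 + 0.36x2 + 0.59x3 + 0.21x4 + 0.92x5 + 0.27x6 with:
  21x1 + 126x2 + 65x3 + 105x4 + 19x5 + 20x6 ≤ 293   (crude fibre)
  99x1 + 1.9x2 + 3.2x3 + 1.2x4 + 1.6x5 + 0.3x6 ≥ 198.5   (calcium)
  28.6x1 + 18x2 + 29.8x3 + 5.9x4 + 35x5 + 2.4x6 ≥ 92.7   (lysine)
  x1, x2, x3, x4, x5, x6 ≥ 0.
The minimum-cost mix takes nothing from cottonseed meal, barley bran, pea protein, maize — only meat-and-bone meal, soybean meal. There the calcium and lysine constraints are tight.
That vertex is x1 = 1.965, x3 = 1.224.
Hence cost = 0.82·1.965 + 0.59·1.224 = $2.3335.

$2.33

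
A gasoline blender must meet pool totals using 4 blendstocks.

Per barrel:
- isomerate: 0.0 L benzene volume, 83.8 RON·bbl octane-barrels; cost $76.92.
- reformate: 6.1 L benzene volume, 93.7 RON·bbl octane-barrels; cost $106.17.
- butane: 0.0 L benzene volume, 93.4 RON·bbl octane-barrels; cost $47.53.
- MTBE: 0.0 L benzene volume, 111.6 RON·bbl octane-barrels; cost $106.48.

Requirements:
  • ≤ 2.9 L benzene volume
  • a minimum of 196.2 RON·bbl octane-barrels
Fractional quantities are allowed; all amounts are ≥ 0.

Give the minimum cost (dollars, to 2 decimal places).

Set it up as a linear program. Let x1 = barrels of isomerate, x2 = barrels of reformate, x3 = barrels of butane, x4 = barrels of MTBE.
min 76.92x1 + 106.17x2 + 47.53x3 + 106.48x4 with:
  6.1x2 ≤ 2.9   (benzene volume)
  83.8x1 + 93.7x2 + 93.4x3 + 111.6x4 ≥ 196.2   (octane-barrels)
  x1, x2, x3, x4 ≥ 0.
The cheapest feasible vertex uses only butane; isomerate, reformate, MTBE are not used. There the octane-barrels constraint is tight.
Optimal quantities: butane = 2.1006 barrels.
Objective = 47.53·2.1006 = 99.8415.

$99.84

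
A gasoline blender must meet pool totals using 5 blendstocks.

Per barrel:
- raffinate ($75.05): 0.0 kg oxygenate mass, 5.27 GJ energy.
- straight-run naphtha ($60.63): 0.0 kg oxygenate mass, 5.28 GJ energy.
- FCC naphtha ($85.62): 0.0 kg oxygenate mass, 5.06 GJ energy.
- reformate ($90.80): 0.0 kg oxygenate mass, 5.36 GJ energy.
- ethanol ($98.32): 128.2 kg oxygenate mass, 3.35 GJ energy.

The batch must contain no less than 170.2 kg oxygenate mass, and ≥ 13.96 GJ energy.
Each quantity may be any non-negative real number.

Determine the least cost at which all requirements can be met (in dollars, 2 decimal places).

$239.76

This is a linear program. Let x1 = barrels of raffinate, x2 = barrels of straight-run naphtha, x3 = barrels of FCC naphtha, x4 = barrels of reformate, x5 = barrels of ethanol.
Minimise 75.05x1 + 60.63x2 + 85.62x3 + 90.8x4 + 98.32x5 subject to:
  128.2x5 ≥ 170.2   (oxygenate mass)
  5.27x1 + 5.28x2 + 5.06x3 + 5.36x4 + 3.35x5 ≥ 13.96   (energy)
  x1, x2, x3, x4, x5 ≥ 0.
The optimal basis is {straight-run naphtha, ethanol}; raffinate, FCC naphtha, reformate drop out. The oxygenate mass and energy requirements are met with equality.
So straight-run naphtha = 1.8016 barrels, ethanol = 1.3276 barrels.
Objective = 60.63·1.8016 + 98.32·1.3276 = 239.7606.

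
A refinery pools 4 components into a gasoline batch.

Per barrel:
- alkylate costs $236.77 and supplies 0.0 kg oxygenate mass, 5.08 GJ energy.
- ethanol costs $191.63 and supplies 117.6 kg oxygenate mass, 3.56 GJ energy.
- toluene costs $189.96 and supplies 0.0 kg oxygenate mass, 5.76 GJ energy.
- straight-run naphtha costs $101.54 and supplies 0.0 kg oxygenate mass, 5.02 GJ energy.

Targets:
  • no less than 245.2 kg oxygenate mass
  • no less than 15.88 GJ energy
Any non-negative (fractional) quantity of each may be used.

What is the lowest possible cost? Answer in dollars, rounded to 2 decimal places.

$570.62

Set it up as a linear program. Let x1 = barrels of alkylate, x2 = barrels of ethanol, x3 = barrels of toluene, x4 = barrels of straight-run naphtha.
min 236.77x1 + 191.63x2 + 189.96x3 + 101.54x4 with:
  117.6x2 ≥ 245.2   (oxygenate mass)
  5.08x1 + 3.56x2 + 5.76x3 + 5.02x4 ≥ 15.88   (energy)
  x1, x2, x3, x4 ≥ 0.
The cheapest feasible vertex uses only ethanol, straight-run naphtha; alkylate, toluene are not used. The oxygenate mass and energy requirements are met with equality.
That vertex is x2 = 2.08503, x4 = 1.68472.
Objective = 191.63·2.08503 + 101.54·1.68472 = 570.6208.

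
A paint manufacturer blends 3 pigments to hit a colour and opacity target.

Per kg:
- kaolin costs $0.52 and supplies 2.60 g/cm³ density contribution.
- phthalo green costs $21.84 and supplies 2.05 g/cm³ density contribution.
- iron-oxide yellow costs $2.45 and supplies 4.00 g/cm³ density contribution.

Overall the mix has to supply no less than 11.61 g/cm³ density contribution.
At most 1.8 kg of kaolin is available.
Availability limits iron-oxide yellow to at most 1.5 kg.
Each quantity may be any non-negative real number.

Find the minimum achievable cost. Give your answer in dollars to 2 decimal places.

$14.52

Set it up as a linear program. Let x1 = kg of kaolin, x2 = kg of phthalo green, x3 = kg of iron-oxide yellow.
min 0.52x1 + 21.84x2 + 2.45x3 with:
  2.6x1 + 2.05x2 + 4x3 ≥ 11.61   (density contribution)
  x1 ≤ 1.8
  x3 ≤ 1.5
  x1, x2, x3 ≥ 0.
The optimal mix uses every input. The density contribution, the kaolin cap, the iron-oxide yellow cap requirements are met with equality.
Solving gives x1 = 1.8, x2 = 0.4537, x3 = 1.5.
Cost = 0.52·1.8 + 21.84·0.4537 + 2.45·1.5 = 14.5198.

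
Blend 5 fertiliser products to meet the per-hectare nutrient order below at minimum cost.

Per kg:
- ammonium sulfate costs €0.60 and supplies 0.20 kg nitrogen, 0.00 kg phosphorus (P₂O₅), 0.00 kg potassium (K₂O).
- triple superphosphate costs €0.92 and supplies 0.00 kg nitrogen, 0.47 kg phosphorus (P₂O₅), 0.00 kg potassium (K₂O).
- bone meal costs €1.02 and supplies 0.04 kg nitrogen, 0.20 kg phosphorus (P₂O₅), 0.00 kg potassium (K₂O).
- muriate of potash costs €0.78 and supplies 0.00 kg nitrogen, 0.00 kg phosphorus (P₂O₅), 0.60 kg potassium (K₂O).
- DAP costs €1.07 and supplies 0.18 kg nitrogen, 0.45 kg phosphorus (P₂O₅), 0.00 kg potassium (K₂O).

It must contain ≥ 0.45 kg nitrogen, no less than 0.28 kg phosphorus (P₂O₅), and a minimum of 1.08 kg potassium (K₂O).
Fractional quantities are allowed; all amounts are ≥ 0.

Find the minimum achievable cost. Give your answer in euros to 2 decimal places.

Treat it as an LP. Let x1 = kg of ammonium sulfate, x2 = kg of triple superphosphate, x3 = kg of bone meal, x4 = kg of muriate of potash, x5 = kg of DAP.
Minimise 0.6x1 + 0.92x2 + 1.02x3 + 0.78x4 + 1.07x5 s.t.:
  0.2x1 + 0.04x3 + 0.18x5 ≥ 0.45   (nitrogen)
  0.47x2 + 0.2x3 + 0.45x5 ≥ 0.28   (phosphorus (P₂O₅))
  0.6x4 ≥ 1.08   (potassium (K₂O))
  x1, x2, x3, x4, x5 ≥ 0.
The optimal basis is {ammonium sulfate, muriate of potash, DAP}; triple superphosphate, bone meal drop out. There the nitrogen, phosphorus (P₂O₅), potassium (K₂O) constraints are tight.
Solving gives x1 = 1.69, x4 = 1.8, x5 = 0.6222.
Objective = 0.6·1.69 + 0.78·1.8 + 1.07·0.6222 = 3.0838.

€3.08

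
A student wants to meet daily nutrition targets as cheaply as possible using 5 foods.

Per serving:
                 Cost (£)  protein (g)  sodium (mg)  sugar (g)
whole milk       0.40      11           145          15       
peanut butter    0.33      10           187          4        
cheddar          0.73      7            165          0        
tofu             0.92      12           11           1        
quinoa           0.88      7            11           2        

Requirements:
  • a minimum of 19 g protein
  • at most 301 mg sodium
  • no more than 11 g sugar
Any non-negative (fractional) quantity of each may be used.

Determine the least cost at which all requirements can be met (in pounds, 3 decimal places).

Let x1 = servings of whole milk, x2 = servings of peanut butter, x3 = servings of cheddar, x4 = servings of tofu, x5 = servings of quinoa.
Minimize 0.4x1 + 0.33x2 + 0.73x3 + 0.92x4 + 0.88x5 s.t.:
  11x1 + 10x2 + 7x3 + 12x4 + 7x5 ≥ 19   (protein)
  145x1 + 187x2 + 165x3 + 11x4 + 11x5 ≤ 301   (sodium)
  15x1 + 4x2 + 1x4 + 2x5 ≤ 11   (sugar)
  x1, x2, x3, x4, x5 ≥ 0.
At the optimum only whole milk, peanut butter, tofu are positive (cheddar, quinoa = 0). Binding constraints: protein, sodium, sugar.
Solving gives x1 = 0.3739, x2 = 1.311, x4 = 0.1481.
Objective = 0.4·0.3739 + 0.33·1.311 + 0.92·0.1481 = 0.71844.

£0.718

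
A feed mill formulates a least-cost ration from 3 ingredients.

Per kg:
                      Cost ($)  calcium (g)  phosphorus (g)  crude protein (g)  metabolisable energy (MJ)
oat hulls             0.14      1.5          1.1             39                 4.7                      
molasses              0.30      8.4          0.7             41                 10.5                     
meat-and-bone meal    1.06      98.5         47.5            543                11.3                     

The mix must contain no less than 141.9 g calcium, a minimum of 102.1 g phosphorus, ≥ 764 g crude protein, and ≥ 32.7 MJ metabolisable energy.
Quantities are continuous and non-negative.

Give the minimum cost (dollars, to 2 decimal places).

$2.50

Treat it as an LP. Let x1 = kg of oat hulls, x2 = kg of molasses, x3 = kg of meat-and-bone meal.
Minimise 0.14x1 + 0.3x2 + 1.06x3 with:
  1.5x1 + 8.4x2 + 98.5x3 ≥ 141.9   (calcium)
  1.1x1 + 0.7x2 + 47.5x3 ≥ 102.1   (phosphorus)
  39x1 + 41x2 + 543x3 ≥ 764   (crude protein)
  4.7x1 + 10.5x2 + 11.3x3 ≥ 32.7   (metabolisable energy)
  x1, x2, x3 ≥ 0.
The minimum-cost mix takes nothing from molasses — only oat hulls, meat-and-bone meal. Binding constraints: phosphorus and metabolisable energy.
So oat hulls = 1.895 kg, meat-and-bone meal = 2.106 kg.
Total cost: 0.14·1.895 + 1.06·2.106 = 2.4977.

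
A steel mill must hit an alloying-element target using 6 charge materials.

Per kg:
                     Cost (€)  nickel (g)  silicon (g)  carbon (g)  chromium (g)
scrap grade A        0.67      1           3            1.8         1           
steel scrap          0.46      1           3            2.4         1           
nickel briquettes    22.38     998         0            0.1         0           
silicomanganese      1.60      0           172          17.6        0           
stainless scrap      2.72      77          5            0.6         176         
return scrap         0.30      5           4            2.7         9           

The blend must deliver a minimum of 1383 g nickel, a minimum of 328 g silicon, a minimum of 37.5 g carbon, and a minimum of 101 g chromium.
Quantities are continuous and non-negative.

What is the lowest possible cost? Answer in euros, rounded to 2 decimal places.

€34.78

Treat it as an LP. Let x1 = kg of scrap grade A, x2 = kg of steel scrap, x3 = kg of nickel briquettes, x4 = kg of silicomanganese, x5 = kg of stainless scrap, x6 = kg of return scrap.
Minimize 0.67x1 + 0.46x2 + 22.38x3 + 1.6x4 + 2.72x5 + 0.3x6 s.t.:
  1x1 + 1x2 + 998x3 + 77x5 + 5x6 ≥ 1383   (nickel)
  3x1 + 3x2 + 172x4 + 5x5 + 4x6 ≥ 328   (silicon)
  1.8x1 + 2.4x2 + 0.1x3 + 17.6x4 + 0.6x5 + 2.7x6 ≥ 37.5   (carbon)
  1x1 + 1x2 + 176x5 + 9x6 ≥ 101   (chromium)
  x1, x2, x3, x4, x5, x6 ≥ 0.
The cheapest feasible vertex uses only nickel briquettes, silicomanganese, stainless scrap, return scrap; scrap grade A, steel scrap are not used. There the nickel, silicon, carbon, chromium constraints are tight.
Solving gives x3 = 1.34, x4 = 1.855, x5 = 0.4899, x6 = 1.641.
Objective = 22.38·1.34 + 1.6·1.855 + 2.72·0.4899 + 0.3·1.641 = 34.7820.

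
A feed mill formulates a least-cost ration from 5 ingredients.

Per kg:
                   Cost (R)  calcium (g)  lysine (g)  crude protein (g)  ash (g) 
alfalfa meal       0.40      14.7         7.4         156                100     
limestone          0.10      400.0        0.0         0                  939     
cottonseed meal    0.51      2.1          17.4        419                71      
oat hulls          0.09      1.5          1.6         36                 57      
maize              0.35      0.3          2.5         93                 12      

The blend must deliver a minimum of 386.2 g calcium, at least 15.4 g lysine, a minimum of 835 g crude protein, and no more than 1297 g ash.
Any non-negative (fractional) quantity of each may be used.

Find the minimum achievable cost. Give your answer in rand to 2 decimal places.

R1.11

Let x1 = kg of alfalfa meal, x2 = kg of limestone, x3 = kg of cottonseed meal, x4 = kg of oat hulls, x5 = kg of maize.
min 0.4x1 + 0.1x2 + 0.51x3 + 0.09x4 + 0.35x5 s.t.:
  14.7x1 + 400x2 + 2.1x3 + 1.5x4 + 0.3x5 ≥ 386.2   (calcium)
  7.4x1 + 17.4x3 + 1.6x4 + 2.5x5 ≥ 15.4   (lysine)
  156x1 + 419x3 + 36x4 + 93x5 ≥ 835   (crude protein)
  100x1 + 939x2 + 71x3 + 57x4 + 12x5 ≤ 1297   (ash)
  x1, x2, x3, x4, x5 ≥ 0.
At the optimum only limestone, cottonseed meal are positive (alfalfa meal, oat hulls, maize = 0). Binding constraints: calcium and crude protein.
Optimal quantities: limestone = 0.955 kg, cottonseed meal = 1.993 kg.
Cost = 0.1·0.955 + 0.51·1.993 = 1.1119.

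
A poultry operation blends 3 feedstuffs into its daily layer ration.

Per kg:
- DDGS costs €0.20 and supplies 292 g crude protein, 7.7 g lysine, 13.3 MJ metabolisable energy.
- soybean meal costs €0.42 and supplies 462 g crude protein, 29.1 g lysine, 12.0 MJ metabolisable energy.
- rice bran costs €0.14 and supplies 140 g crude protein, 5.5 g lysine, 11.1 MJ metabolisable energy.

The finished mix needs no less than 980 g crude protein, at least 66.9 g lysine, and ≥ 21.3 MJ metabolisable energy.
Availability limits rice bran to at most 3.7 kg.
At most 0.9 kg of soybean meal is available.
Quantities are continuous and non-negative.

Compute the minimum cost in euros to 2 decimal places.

€1.42

Let x1 = kg of DDGS, x2 = kg of soybean meal, x3 = kg of rice bran.
min 0.2x1 + 0.42x2 + 0.14x3 subject to:
  292x1 + 462x2 + 140x3 ≥ 980   (crude protein)
  7.7x1 + 29.1x2 + 5.5x3 ≥ 66.9   (lysine)
  13.3x1 + 12x2 + 11.1x3 ≥ 21.3   (metabolisable energy)
  x3 ≤ 3.7
  x2 ≤ 0.9
  x1, x2, x3 ≥ 0.
All 3 inputs are positive at the optimum. There the lysine, the rice bran cap, the soybean meal cap constraints are tight.
Optimal quantities: DDGS = 2.644 kg, soybean meal = 0.9 kg, rice bran = 3.7 kg.
Cost = 0.2·2.644 + 0.42·0.9 + 0.14·3.7 = 1.4248.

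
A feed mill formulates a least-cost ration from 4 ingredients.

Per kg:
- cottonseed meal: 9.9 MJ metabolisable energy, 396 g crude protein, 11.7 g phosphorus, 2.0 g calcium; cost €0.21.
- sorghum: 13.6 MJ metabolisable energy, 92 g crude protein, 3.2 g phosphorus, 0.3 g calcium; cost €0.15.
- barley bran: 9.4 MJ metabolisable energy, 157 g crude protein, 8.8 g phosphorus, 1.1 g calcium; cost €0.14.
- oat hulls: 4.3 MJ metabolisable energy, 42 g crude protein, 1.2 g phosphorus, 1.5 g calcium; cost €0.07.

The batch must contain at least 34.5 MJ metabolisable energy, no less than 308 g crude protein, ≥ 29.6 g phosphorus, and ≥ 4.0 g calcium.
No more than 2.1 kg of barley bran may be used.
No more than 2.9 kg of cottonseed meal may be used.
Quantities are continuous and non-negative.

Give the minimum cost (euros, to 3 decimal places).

Let x1 = kg of cottonseed meal, x2 = kg of sorghum, x3 = kg of barley bran, x4 = kg of oat hulls.
min 0.21x1 + 0.15x2 + 0.14x3 + 0.07x4 subject to:
  9.9x1 + 13.6x2 + 9.4x3 + 4.3x4 ≥ 34.5   (metabolisable energy)
  396x1 + 92x2 + 157x3 + 42x4 ≥ 308   (crude protein)
  11.7x1 + 3.2x2 + 8.8x3 + 1.2x4 ≥ 29.6   (phosphorus)
  2x1 + 0.3x2 + 1.1x3 + 1.5x4 ≥ 4   (calcium)
  x3 ≤ 2.1
  x1 ≤ 2.9
  x1, x2, x3, x4 ≥ 0.
The optimal basis is {cottonseed meal, sorghum, barley bran}; oat hulls drops out. There the metabolisable energy, phosphorus, the barley bran cap constraints are tight.
So cottonseed meal = 0.8161 kg, sorghum = 0.4912 kg, barley bran = 2.1 kg.
Total cost: 0.21·0.8161 + 0.15·0.4912 + 0.14·2.1 = 0.53906.

€0.539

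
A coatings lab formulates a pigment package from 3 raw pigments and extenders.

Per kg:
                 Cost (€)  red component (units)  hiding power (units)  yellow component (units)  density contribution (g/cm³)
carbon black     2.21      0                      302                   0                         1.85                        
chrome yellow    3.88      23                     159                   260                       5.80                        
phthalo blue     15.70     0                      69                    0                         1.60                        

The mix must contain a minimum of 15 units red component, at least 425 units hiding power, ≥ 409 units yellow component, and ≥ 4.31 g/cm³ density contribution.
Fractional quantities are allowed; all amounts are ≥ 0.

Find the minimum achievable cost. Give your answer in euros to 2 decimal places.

Let x1 = kg of carbon black, x2 = kg of chrome yellow, x3 = kg of phthalo blue.
Minimize 2.21x1 + 3.88x2 + 15.7x3 subject to:
  23x2 ≥ 15   (red component)
  302x1 + 159x2 + 69x3 ≥ 425   (hiding power)
  260x2 ≥ 409   (yellow component)
  1.85x1 + 5.8x2 + 1.6x3 ≥ 4.31   (density contribution)
  x1, x2, x3 ≥ 0.
The minimum-cost mix takes nothing from phthalo blue — only carbon black, chrome yellow. There the hiding power and yellow component constraints are tight.
That vertex is x1 = 0.5791, x2 = 1.573.
Objective = 2.21·0.5791 + 3.88·1.573 = 7.3831.

€7.38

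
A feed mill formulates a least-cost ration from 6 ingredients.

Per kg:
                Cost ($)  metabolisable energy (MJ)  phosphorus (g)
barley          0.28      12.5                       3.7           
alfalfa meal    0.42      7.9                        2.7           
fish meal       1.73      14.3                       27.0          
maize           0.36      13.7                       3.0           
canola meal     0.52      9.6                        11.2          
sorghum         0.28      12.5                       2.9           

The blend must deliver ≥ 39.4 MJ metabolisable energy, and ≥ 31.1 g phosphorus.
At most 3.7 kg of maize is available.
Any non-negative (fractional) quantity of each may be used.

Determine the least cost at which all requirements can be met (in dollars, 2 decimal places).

Let x1 = kg of barley, x2 = kg of alfalfa meal, x3 = kg of fish meal, x4 = kg of maize, x5 = kg of canola meal, x6 = kg of sorghum.
Minimize 0.28x1 + 0.42x2 + 1.73x3 + 0.36x4 + 0.52x5 + 0.28x6 subject to:
  12.5x1 + 7.9x2 + 14.3x3 + 13.7x4 + 9.6x5 + 12.5x6 ≥ 39.4   (metabolisable energy)
  3.7x1 + 2.7x2 + 27x3 + 3x4 + 11.2x5 + 2.9x6 ≥ 31.1   (phosphorus)
  x4 ≤ 3.7
  x1, x2, x3, x4, x5, x6 ≥ 0.
The optimal basis is {barley, canola meal}; alfalfa meal, fish meal, maize, sorghum drop out. There the metabolisable energy and phosphorus constraints are tight.
So barley = 1.366 kg, canola meal = 2.326 kg.
Total cost: 0.28·1.366 + 0.52·2.326 = 1.5920.

$1.59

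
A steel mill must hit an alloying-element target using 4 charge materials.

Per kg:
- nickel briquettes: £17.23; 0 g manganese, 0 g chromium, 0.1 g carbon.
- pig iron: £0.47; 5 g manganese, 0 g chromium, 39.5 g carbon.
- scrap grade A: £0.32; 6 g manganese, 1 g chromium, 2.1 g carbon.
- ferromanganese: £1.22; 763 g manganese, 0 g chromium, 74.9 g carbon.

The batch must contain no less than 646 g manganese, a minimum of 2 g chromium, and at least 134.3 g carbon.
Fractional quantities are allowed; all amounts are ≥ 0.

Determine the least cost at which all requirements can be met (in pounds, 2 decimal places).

Let x1 = kg of nickel briquettes, x2 = kg of pig iron, x3 = kg of scrap grade A, x4 = kg of ferromanganese.
Minimise 17.23x1 + 0.47x2 + 0.32x3 + 1.22x4 s.t.:
  5x2 + 6x3 + 763x4 ≥ 646   (manganese)
  1x3 ≥ 2   (chromium)
  0.1x1 + 39.5x2 + 2.1x3 + 74.9x4 ≥ 134.3   (carbon)
  x1, x2, x3, x4 ≥ 0.
At the optimum only pig iron, scrap grade A, ferromanganese are positive (nickel briquettes = 0). The manganese, chromium, carbon requirements are met with equality.
So pig iron = 1.74 kg, scrap grade A = 2 kg, ferromanganese = 0.8195 kg.
Total cost: 0.47·1.74 + 0.32·2 + 1.22·0.8195 = 2.4576.

£2.46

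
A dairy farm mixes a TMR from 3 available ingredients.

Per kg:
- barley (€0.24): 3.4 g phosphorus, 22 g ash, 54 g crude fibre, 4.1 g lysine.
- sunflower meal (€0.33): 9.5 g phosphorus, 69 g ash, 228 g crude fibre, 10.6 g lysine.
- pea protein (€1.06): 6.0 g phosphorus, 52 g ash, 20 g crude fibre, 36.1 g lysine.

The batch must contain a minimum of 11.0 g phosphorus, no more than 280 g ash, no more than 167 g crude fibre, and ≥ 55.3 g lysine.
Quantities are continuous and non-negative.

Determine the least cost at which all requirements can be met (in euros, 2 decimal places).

€1.63

Let x1 = kg of barley, x2 = kg of sunflower meal, x3 = kg of pea protein.
min 0.24x1 + 0.33x2 + 1.06x3 subject to:
  3.4x1 + 9.5x2 + 6x3 ≥ 11   (phosphorus)
  22x1 + 69x2 + 52x3 ≤ 280   (ash)
  54x1 + 228x2 + 20x3 ≤ 167   (crude fibre)
  4.1x1 + 10.6x2 + 36.1x3 ≥ 55.3   (lysine)
  x1, x2, x3 ≥ 0.
At the optimum only sunflower meal, pea protein are positive (barley = 0). Binding constraints: phosphorus and lysine.
Solving gives x2 = 0.2338, x3 = 1.463.
Cost = 0.33·0.2338 + 1.06·1.463 = 1.6279.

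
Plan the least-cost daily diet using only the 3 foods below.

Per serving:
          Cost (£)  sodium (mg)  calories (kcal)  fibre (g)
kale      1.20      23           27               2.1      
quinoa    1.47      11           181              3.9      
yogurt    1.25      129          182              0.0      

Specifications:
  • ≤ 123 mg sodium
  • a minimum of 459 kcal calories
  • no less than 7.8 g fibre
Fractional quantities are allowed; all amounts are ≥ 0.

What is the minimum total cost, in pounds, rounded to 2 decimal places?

Let x1 = servings of kale, x2 = servings of quinoa, x3 = servings of yogurt.
min 1.2x1 + 1.47x2 + 1.25x3 subject to:
  23x1 + 11x2 + 129x3 ≤ 123   (sodium)
  27x1 + 181x2 + 182x3 ≥ 459   (calories)
  2.1x1 + 3.9x2 ≥ 7.8   (fibre)
  x1, x2, x3 ≥ 0.
The optimal basis is {quinoa, yogurt}; kale drops out. Binding constraints: calories and fibre.
Solving gives x2 = 2, x3 = 0.533.
Cost = 1.47·2 + 1.25·0.533 = 3.6063.

£3.61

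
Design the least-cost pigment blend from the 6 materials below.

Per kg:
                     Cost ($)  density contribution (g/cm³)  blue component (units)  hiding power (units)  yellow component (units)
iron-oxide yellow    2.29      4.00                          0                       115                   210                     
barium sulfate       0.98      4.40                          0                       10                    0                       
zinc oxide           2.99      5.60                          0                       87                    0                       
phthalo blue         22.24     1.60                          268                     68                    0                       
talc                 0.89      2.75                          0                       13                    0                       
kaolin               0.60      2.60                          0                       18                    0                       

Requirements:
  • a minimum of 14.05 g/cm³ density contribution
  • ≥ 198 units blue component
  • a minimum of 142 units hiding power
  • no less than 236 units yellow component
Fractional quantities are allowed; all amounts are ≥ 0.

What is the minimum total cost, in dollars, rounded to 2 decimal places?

Let x1 = kg of iron-oxide yellow, x2 = kg of barium sulfate, x3 = kg of zinc oxide, x4 = kg of phthalo blue, x5 = kg of talc, x6 = kg of kaolin.
Minimise 2.29x1 + 0.98x2 + 2.99x3 + 22.24x4 + 0.89x5 + 0.6x6 with:
  4x1 + 4.4x2 + 5.6x3 + 1.6x4 + 2.75x5 + 2.6x6 ≥ 14.05   (density contribution)
  268x4 ≥ 198   (blue component)
  115x1 + 10x2 + 87x3 + 68x4 + 13x5 + 18x6 ≥ 142   (hiding power)
  210x1 ≥ 236   (yellow component)
  x1, x2, x3, x4, x5, x6 ≥ 0.
The optimal basis is {iron-oxide yellow, barium sulfate, phthalo blue}; zinc oxide, talc, kaolin drop out. There the density contribution, blue component, yellow component constraints are tight.
Solving gives x1 = 1.124, x2 = 1.903, x4 = 0.7388.
Hence cost = 2.29·1.124 + 0.98·1.903 + 22.24·0.7388 = $20.8698.

$20.87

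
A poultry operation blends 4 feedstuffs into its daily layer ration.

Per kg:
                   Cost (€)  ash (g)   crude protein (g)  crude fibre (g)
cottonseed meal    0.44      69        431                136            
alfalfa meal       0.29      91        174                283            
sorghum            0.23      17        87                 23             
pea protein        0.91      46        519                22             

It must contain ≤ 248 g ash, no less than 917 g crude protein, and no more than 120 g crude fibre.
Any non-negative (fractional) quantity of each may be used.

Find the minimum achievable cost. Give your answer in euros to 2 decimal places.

Set it up as a linear program. Let x1 = kg of cottonseed meal, x2 = kg of alfalfa meal, x3 = kg of sorghum, x4 = kg of pea protein.
Minimize 0.44x1 + 0.29x2 + 0.23x3 + 0.91x4 subject to:
  69x1 + 91x2 + 17x3 + 46x4 ≤ 248   (ash)
  431x1 + 174x2 + 87x3 + 519x4 ≥ 917   (crude protein)
  136x1 + 283x2 + 23x3 + 22x4 ≤ 120   (crude fibre)
  x1, x2, x3, x4 ≥ 0.
At the optimum only cottonseed meal, pea protein are positive (alfalfa meal, sorghum = 0). The crude protein and crude fibre requirements are met with equality.
So cottonseed meal = 0.6891 kg, pea protein = 1.195 kg.
Cost = 0.44·0.6891 + 0.91·1.195 = 1.3907.

€1.39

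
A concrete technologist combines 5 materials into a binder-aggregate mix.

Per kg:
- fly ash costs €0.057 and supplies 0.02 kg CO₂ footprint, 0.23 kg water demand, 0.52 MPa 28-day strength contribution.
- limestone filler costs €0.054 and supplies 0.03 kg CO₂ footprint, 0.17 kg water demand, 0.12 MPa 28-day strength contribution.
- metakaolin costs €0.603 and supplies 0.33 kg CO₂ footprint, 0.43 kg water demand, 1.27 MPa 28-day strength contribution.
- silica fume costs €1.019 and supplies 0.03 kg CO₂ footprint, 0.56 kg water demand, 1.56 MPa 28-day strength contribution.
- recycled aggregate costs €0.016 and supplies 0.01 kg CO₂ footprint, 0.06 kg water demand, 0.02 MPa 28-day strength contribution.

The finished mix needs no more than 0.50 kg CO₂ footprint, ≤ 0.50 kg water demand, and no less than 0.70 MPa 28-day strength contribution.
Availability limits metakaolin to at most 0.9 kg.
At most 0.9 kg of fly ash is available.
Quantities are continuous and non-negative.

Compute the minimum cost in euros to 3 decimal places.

€0.157

Treat it as an LP. Let x1 = kg of fly ash, x2 = kg of limestone filler, x3 = kg of metakaolin, x4 = kg of silica fume, x5 = kg of recycled aggregate.
min 0.057x1 + 0.054x2 + 0.603x3 + 1.019x4 + 0.016x5 s.t.:
  0.02x1 + 0.03x2 + 0.33x3 + 0.03x4 + 0.01x5 ≤ 0.5   (CO₂ footprint)
  0.23x1 + 0.17x2 + 0.43x3 + 0.56x4 + 0.06x5 ≤ 0.5   (water demand)
  0.52x1 + 0.12x2 + 1.27x3 + 1.56x4 + 0.02x5 ≥ 0.7   (28-day strength contribution)
  x3 ≤ 0.9
  x1 ≤ 0.9
  x1, x2, x3, x4, x5 ≥ 0.
The minimum-cost mix takes nothing from silica fume, recycled aggregate — only fly ash, limestone filler, metakaolin. There the water demand, 28-day strength contribution, the fly ash cap constraints are tight.
That vertex is x1 = 0.9, x2 = 1.658, x3 = 0.02605.
Total cost: 0.057·0.9 + 0.054·1.658 + 0.603·0.02605 = 0.15654.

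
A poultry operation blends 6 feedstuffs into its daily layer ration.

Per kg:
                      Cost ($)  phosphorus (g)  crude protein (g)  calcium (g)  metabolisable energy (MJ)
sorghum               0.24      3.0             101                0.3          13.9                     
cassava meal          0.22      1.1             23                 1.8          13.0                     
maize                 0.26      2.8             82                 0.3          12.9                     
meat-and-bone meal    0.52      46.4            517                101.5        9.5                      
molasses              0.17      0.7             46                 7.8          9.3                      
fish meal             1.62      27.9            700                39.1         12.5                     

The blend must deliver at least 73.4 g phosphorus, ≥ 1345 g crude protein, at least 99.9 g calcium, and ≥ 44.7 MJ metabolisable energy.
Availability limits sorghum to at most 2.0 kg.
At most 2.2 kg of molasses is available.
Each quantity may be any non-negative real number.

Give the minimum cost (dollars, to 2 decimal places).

Treat it as an LP. Let x1 = kg of sorghum, x2 = kg of cassava meal, x3 = kg of maize, x4 = kg of meat-and-bone meal, x5 = kg of molasses, x6 = kg of fish meal.
Minimise 0.24x1 + 0.22x2 + 0.26x3 + 0.52x4 + 0.17x5 + 1.62x6 s.t.:
  3x1 + 1.1x2 + 2.8x3 + 46.4x4 + 0.7x5 + 27.9x6 ≥ 73.4   (phosphorus)
  101x1 + 23x2 + 82x3 + 517x4 + 46x5 + 700x6 ≥ 1345   (crude protein)
  0.3x1 + 1.8x2 + 0.3x3 + 101.5x4 + 7.8x5 + 39.1x6 ≥ 99.9   (calcium)
  13.9x1 + 13x2 + 12.9x3 + 9.5x4 + 9.3x5 + 12.5x6 ≥ 44.7   (metabolisable energy)
  x1 ≤ 2
  x5 ≤ 2.2
  x1, x2, x3, x4, x5, x6 ≥ 0.
At the optimum only sorghum, meat-and-bone meal are positive (cassava meal, maize, molasses, fish meal = 0). There the crude protein and metabolisable energy constraints are tight.
Solving gives x1 = 1.659, x4 = 2.277.
Objective = 0.24·1.659 + 0.52·2.277 = 1.5822.

$1.58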